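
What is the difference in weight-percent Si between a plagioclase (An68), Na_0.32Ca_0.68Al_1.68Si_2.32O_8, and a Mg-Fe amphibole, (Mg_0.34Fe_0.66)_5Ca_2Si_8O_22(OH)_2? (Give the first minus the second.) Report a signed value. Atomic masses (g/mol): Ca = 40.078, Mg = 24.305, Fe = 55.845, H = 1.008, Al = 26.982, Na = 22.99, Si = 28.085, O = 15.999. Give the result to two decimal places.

-0.66 percentage points

Si in Na_0.32Ca_0.68Al_1.68Si_2.32O_8: molar mass 273.089 g/mol; 2.32×28.085 = 65.157 g → 23.86 wt%.
Si in (Mg_0.34Fe_0.66)_5Ca_2Si_8O_22(OH)_2: molar mass 916.435 g/mol; 8×28.085 = 224.680 g → 24.52 wt%.
Difference = 23.86 − 24.52 = -0.66 percentage points.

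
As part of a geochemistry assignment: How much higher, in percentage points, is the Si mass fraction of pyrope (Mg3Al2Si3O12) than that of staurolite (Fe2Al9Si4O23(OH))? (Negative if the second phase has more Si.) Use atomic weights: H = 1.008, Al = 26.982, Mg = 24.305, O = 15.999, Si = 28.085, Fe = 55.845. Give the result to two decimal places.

Si in Mg3Al2Si3O12: molar mass 403.122 g/mol; 3×28.085 = 84.255 g → 20.90 wt%.
Si in Fe2Al9Si4O23(OH): molar mass 851.852 g/mol; 4×28.085 = 112.340 g → 13.19 wt%.
Difference = 20.90 − 13.19 = 7.71 percentage points.

7.71 percentage points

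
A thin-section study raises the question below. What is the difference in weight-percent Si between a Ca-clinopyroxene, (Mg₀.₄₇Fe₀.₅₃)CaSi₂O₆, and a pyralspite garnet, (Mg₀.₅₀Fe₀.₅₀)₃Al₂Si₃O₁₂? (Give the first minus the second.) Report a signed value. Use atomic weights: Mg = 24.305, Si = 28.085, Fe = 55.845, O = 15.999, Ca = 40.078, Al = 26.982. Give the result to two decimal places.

5.37 percentage points

M((Mg₀.₄₇Fe₀.₅₃)CaSi₂O₆) = 233.263 g/mol, so wt% Si = 56.170/233.263 × 100 = 24.08%.
M((Mg₀.₅₀Fe₀.₅₀)₃Al₂Si₃O₁₂) = 450.432 g/mol, so wt% Si = 84.255/450.432 × 100 = 18.71%.
24.08 − 18.71 = 5.37 pp.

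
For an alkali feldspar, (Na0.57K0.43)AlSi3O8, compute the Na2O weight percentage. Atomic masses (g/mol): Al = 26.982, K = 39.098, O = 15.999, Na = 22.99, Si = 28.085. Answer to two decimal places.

Molar mass of (Na0.57K0.43)AlSi3O8 = 0.57*22.99 + 0.43*39.098 + 1*26.982 + 3*28.085 + 8*15.999 = 269.145 g/mol.
Each formula unit contains 0.57 Na, equivalent to 0.57/2 = 0.2850 mol Na2O.
M(Na2O) = 2×22.99 + 1×15.999 = 61.979 g/mol.
Mass of Na2O per formula unit = 0.2850 × 61.979 = 17.664 g.
Na2O wt% = 17.664 / 269.145 × 100 = 6.56%.

6.56 wt%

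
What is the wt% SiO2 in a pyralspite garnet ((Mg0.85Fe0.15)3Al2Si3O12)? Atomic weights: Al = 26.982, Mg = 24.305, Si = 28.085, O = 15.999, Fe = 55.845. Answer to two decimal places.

43.19 wt%

M((Mg0.85Fe0.15)3Al2Si3O12) = 417.315 g/mol; M(SiO2) = 60.083 g/mol.
Moles SiO2 per formula unit = 3 Si ÷ 1 = 3.0000.
SiO2 fraction = (3.0000 × 60.083) / 417.315 = 180.249/417.315 = 0.4319.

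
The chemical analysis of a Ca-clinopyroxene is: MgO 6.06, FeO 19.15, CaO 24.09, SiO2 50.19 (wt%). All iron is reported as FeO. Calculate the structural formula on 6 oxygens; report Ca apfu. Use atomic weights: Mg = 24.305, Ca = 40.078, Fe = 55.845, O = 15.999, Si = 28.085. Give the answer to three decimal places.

MgO (M=40.304): mol = 0.15036; Mg = 0.15036, O = 0.15036.
FeO (M=71.844): mol = 0.26655; Fe = 0.26655, O = 0.26655.
CaO (M=56.077): mol = 0.42959; Ca = 0.42959, O = 0.42959.
SiO2 (M=60.083): mol = 0.83534; Si = 0.83534, O = 1.67068.
ΣO = 2.51718; factor = 6/ΣO = 2.38362.
Ca apfu = 0.42959 × 2.38362 = 1.024.

1.024 Ca apfu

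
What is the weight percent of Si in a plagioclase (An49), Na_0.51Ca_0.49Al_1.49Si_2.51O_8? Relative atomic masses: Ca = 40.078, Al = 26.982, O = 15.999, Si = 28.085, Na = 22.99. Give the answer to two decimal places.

26.10 wt%

Molar mass of Na_0.51Ca_0.49Al_1.49Si_2.51O_8: 0.51*22.99 + 0.49*40.078 + 1.49*26.982 + 2.51*28.085 + 8*15.999 = 270.052 g/mol.
Mass of Si per formula unit: 2.51 × 28.085 = 70.493 g.
Weight fraction Si = 70.493 / 270.052 = 0.2610.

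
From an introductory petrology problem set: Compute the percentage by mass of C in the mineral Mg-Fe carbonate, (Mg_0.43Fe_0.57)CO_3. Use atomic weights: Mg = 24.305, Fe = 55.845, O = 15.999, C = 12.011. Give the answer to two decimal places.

11.74 weight percent

Molar mass of (Mg_0.43Fe_0.57)CO_3: 0.43·24.305 + 0.57·55.845 + 1·12.011 + 3·15.999 = 102.291 g/mol.
Mass of C per formula unit: 1 × 12.011 = 12.011 g.
Weight fraction C = 12.011 / 102.291 = 0.1174.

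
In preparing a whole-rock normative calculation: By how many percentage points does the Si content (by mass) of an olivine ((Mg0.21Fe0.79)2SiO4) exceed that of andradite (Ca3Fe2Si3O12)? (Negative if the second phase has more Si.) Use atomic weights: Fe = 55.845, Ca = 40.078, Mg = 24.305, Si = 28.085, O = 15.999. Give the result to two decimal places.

First mineral: 28.085 g Si in 190.524 g formula = 14.74 wt% Si.
Second mineral: 84.255 g Si in 508.167 g formula = 16.58 wt% Si.
14.74% − 16.58% gives a difference of -1.84 percentage points.

-1.84 percentage points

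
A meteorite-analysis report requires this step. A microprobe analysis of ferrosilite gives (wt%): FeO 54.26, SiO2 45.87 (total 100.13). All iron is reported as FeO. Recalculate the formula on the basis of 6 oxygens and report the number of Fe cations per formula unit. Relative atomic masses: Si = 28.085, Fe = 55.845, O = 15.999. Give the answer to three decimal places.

1.986 Fe apfu

FeO (M=71.844): mol = 0.75525; Fe = 0.75525, O = 0.75525.
SiO2 (M=60.083): mol = 0.76344; Si = 0.76344, O = 1.52688.
ΣO = 2.28213; factor = 6/ΣO = 2.62912.
Fe apfu = 0.75525 × 2.62912 = 1.986.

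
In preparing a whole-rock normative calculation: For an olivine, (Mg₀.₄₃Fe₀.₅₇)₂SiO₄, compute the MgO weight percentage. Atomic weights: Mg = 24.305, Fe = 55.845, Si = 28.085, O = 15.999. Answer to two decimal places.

Molar mass of (Mg₀.₄₃Fe₀.₅₇)₂SiO₄ = 0.86×24.305 + 1.14×55.845 + 1×28.085 + 4×15.999 = 176.647 g/mol.
Each formula unit contains 0.86 Mg, equivalent to 0.86/1 = 0.8600 mol MgO.
M(MgO) = 1×24.305 + 1×15.999 = 40.304 g/mol.
Mass of MgO per formula unit = 0.8600 × 40.304 = 34.661 g.
MgO wt% = 34.661 / 176.647 × 100 = 19.62%.

19.62 wt%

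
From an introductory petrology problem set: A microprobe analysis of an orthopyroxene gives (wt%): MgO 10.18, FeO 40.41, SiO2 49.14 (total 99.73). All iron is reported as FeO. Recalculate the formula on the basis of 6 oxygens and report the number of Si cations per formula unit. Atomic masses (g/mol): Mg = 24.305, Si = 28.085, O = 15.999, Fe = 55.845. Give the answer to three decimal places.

2.002 Si apfu

10.18 wt% MgO ÷ 40.304 g/mol = 0.25258 mol, giving 0.25258 Mg and 0.25258 O.
40.41 wt% FeO ÷ 71.844 g/mol = 0.56247 mol, giving 0.56247 Fe and 0.56247 O.
49.14 wt% SiO2 ÷ 60.083 g/mol = 0.81787 mol, giving 0.81787 Si and 1.63574 O.
Oxygen sums to 2.45079; scaling by 6/2.45079 = 2.44819 puts the formula on 6 O.
Si: 0.81787 × 2.44819 = 2.002 atoms per formula unit.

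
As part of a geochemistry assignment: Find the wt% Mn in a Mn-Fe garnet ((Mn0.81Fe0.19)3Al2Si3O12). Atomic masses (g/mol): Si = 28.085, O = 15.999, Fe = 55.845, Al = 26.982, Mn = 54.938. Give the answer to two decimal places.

Formula mass = 2.43*54.938 + 0.57*55.845 + 2*26.982 + 3*28.085 + 12*15.999 = 495.538 g/mol, of which 133.499 g is Mn.
So Mn makes up 133.499/495.538 = 0.2694 of the mass, i.e. 26.94%.

26.94 weight percent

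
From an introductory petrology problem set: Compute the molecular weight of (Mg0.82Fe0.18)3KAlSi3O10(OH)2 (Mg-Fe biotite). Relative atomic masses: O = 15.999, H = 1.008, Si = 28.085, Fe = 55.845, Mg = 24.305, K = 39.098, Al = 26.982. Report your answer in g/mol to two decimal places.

Mg: 2.46 × 24.305 = 59.7903
Fe: 0.54 × 55.845 = 30.1563
K: 1 × 39.098 = 39.0980
Al: 1 × 26.982 = 26.9820
Si: 3 × 28.085 = 84.2550
O: 12 × 15.999 = 191.9880
H: 2 × 1.008 = 2.0160
Summing the contributions gives the formula mass.

434.29 g/mol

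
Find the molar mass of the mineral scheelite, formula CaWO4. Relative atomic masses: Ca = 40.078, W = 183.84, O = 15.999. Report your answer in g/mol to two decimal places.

287.91 g/mol

Ca: 1 × 40.078 = 40.0780
W: 1 × 183.84 = 183.8400
O: 4 × 15.999 = 63.9960
Summing the contributions gives the formula mass.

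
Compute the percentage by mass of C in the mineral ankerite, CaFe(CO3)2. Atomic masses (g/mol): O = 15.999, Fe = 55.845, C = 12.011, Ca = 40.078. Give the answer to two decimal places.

11.12 mass %

Formula mass = 1*40.078 + 1*55.845 + 2*12.011 + 6*15.999 = 215.939 g/mol, of which 24.022 g is C.
So C makes up 24.022/215.939 = 0.1112 of the mass, i.e. 11.12%.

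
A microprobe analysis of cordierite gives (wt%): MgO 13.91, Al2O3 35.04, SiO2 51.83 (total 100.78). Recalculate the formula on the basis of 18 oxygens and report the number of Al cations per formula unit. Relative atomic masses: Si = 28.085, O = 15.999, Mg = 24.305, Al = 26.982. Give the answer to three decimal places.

MgO: 13.91/40.304 = 0.34513 mol → 0.34513 mol Mg, 0.34513 mol O.
Al2O3: 35.04/101.961 = 0.34366 mol → 0.68732 mol Al, 1.03098 mol O.
SiO2: 51.83/60.083 = 0.86264 mol → 0.86264 mol Si, 1.72528 mol O.
Total oxygen = 3.10139 mol. Normalization factor = 18/3.10139 = 5.80385.
Al per 18 O = 0.68732 × 5.80385 = 3.989.

3.989 Al apfu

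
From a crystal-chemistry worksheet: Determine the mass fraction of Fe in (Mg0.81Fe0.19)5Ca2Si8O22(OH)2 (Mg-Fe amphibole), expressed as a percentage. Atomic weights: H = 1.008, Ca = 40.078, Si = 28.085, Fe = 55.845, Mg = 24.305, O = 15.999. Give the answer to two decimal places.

6.30 mass %

M((Mg0.81Fe0.19)5Ca2Si8O22(OH)2) = 842.316 g/mol.
Fe contributes 0.95 × 55.845 = 53.053 g per mole.
53.053/842.316 = 0.0630 → 6.30%.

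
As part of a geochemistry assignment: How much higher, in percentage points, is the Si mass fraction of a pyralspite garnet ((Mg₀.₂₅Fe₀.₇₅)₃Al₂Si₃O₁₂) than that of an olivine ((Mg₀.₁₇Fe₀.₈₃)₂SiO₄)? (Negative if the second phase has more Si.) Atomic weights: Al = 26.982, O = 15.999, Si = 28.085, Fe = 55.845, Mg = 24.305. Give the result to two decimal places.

Si in (Mg₀.₂₅Fe₀.₇₅)₃Al₂Si₃O₁₂: molar mass 474.087 g/mol; 3×28.085 = 84.255 g → 17.77 wt%.
Si in (Mg₀.₁₇Fe₀.₈₃)₂SiO₄: molar mass 193.047 g/mol; 1×28.085 = 28.085 g → 14.55 wt%.
Difference = 17.77 − 14.55 = 3.22 percentage points.

3.22 percentage points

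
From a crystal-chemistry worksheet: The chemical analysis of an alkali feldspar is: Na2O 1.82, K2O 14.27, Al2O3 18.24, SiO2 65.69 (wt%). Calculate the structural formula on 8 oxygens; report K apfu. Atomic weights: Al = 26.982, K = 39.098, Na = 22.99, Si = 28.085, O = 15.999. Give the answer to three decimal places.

0.835 K apfu

1.82 wt% Na2O ÷ 61.979 g/mol = 0.02936 mol, giving 0.05872 Na and 0.02936 O.
14.27 wt% K2O ÷ 94.195 g/mol = 0.15149 mol, giving 0.30298 K and 0.15149 O.
18.24 wt% Al2O3 ÷ 101.961 g/mol = 0.17889 mol, giving 0.35778 Al and 0.53667 O.
65.69 wt% SiO2 ÷ 60.083 g/mol = 1.09332 mol, giving 1.09332 Si and 2.18664 O.
Oxygen sums to 2.90416; scaling by 8/2.90416 = 2.75467 puts the formula on 8 O.
K: 0.30298 × 2.75467 = 0.835 atoms per formula unit.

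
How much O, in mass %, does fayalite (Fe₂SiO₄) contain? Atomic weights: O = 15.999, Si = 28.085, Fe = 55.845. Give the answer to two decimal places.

Molar mass of Fe₂SiO₄: 2*55.845 + 1*28.085 + 4*15.999 = 203.771 g/mol.
Mass of O per formula unit: 4 × 15.999 = 63.996 g.
Weight fraction O = 63.996 / 203.771 = 0.3141.

31.41 mass %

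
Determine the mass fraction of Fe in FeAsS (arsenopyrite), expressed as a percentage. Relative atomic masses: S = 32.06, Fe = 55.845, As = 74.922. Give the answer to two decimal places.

M(FeAsS) = 162.827 g/mol.
Fe contributes 1 × 55.845 = 55.845 g per mole.
55.845/162.827 = 0.3430 → 34.30%.

34.30 weight percent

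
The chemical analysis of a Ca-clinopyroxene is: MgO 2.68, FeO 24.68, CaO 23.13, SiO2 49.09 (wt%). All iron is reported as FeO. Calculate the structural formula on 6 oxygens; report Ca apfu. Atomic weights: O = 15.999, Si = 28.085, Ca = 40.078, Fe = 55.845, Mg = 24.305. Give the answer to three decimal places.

1.007 Ca apfu

2.68 wt% MgO ÷ 40.304 g/mol = 0.06649 mol, giving 0.06649 Mg and 0.06649 O.
24.68 wt% FeO ÷ 71.844 g/mol = 0.34352 mol, giving 0.34352 Fe and 0.34352 O.
23.13 wt% CaO ÷ 56.077 g/mol = 0.41247 mol, giving 0.41247 Ca and 0.41247 O.
49.09 wt% SiO2 ÷ 60.083 g/mol = 0.81704 mol, giving 0.81704 Si and 1.63408 O.
Oxygen sums to 2.45656; scaling by 6/2.45656 = 2.44244 puts the formula on 6 O.
Ca: 0.41247 × 2.44244 = 1.007 atoms per formula unit.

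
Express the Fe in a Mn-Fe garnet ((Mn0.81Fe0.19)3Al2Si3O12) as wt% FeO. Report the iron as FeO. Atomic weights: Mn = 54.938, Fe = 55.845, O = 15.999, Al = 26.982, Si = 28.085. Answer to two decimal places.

8.26 wt%

Formula mass = 495.538 g/mol.
0.57 Fe → 0.5700 mol FeO per formula unit; M(FeO) = 71.844, so FeO mass = 40.951 g.
40.951/495.538 × 100 = 8.26 wt%.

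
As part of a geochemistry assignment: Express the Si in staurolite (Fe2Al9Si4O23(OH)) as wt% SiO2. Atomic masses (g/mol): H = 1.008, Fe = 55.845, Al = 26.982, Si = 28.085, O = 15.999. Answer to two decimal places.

28.21 wt%

Molar mass of Fe2Al9Si4O23(OH) = 2*55.845 + 9*26.982 + 4*28.085 + 24*15.999 + 1*1.008 = 851.852 g/mol.
Each formula unit contains 4 Si, equivalent to 4/1 = 4.0000 mol SiO2.
M(SiO2) = 1×28.085 + 2×15.999 = 60.083 g/mol.
Mass of SiO2 per formula unit = 4.0000 × 60.083 = 240.332 g.
SiO2 wt% = 240.332 / 851.852 × 100 = 28.21%.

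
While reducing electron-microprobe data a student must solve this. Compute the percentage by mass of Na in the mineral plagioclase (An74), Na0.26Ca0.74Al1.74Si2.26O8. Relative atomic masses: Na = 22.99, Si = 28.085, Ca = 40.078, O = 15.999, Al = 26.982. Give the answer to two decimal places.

Molar mass of Na0.26Ca0.74Al1.74Si2.26O8: 0.26×22.99 + 0.74×40.078 + 1.74×26.982 + 2.26×28.085 + 8×15.999 = 274.048 g/mol.
Mass of Na per formula unit: 0.26 × 22.99 = 5.977 g.
Weight fraction Na = 5.977 / 274.048 = 0.0218.

2.18 weight percent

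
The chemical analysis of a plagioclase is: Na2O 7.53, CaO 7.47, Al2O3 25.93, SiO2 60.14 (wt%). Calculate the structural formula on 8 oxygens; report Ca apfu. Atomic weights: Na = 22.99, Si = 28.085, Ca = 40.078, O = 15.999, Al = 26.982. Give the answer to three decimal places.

Na2O (M=61.979): mol = 0.12149; Na = 0.24298, O = 0.12149.
CaO (M=56.077): mol = 0.13321; Ca = 0.13321, O = 0.13321.
Al2O3 (M=101.961): mol = 0.25431; Al = 0.50862, O = 0.76293.
SiO2 (M=60.083): mol = 1.00095; Si = 1.00095, O = 2.00190.
ΣO = 3.01953; factor = 8/ΣO = 2.64942.
Ca apfu = 0.13321 × 2.64942 = 0.353.

0.353 Ca apfu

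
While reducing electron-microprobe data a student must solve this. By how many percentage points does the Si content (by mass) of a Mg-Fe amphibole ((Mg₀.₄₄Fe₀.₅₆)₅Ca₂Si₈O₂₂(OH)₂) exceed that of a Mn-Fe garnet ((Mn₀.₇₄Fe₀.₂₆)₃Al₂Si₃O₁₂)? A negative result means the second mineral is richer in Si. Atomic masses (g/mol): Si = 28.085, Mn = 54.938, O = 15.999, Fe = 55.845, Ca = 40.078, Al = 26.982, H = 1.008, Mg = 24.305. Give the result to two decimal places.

7.95 percentage points

Si in (Mg₀.₄₄Fe₀.₅₆)₅Ca₂Si₈O₂₂(OH)₂: molar mass 900.665 g/mol; 8×28.085 = 224.680 g → 24.95 wt%.
Si in (Mn₀.₇₄Fe₀.₂₆)₃Al₂Si₃O₁₂: molar mass 495.728 g/mol; 3×28.085 = 84.255 g → 17.00 wt%.
Difference = 24.95 − 17.00 = 7.95 percentage points.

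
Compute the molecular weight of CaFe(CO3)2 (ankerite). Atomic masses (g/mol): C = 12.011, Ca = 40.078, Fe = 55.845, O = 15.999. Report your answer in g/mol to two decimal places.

215.94 g/mol

The formula mass is the sum 1×40.078 + 1×55.845 + 2×12.011 + 6×15.999.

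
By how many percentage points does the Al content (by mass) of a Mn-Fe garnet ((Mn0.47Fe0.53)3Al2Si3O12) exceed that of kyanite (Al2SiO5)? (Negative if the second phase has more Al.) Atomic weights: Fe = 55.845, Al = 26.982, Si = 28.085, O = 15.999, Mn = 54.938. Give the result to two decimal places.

-22.43 percentage points

Al in (Mn0.47Fe0.53)3Al2Si3O12: molar mass 496.463 g/mol; 2×26.982 = 53.964 g → 10.87 wt%.
Al in Al2SiO5: molar mass 162.044 g/mol; 2×26.982 = 53.964 g → 33.30 wt%.
Difference = 10.87 − 33.30 = -22.43 percentage points.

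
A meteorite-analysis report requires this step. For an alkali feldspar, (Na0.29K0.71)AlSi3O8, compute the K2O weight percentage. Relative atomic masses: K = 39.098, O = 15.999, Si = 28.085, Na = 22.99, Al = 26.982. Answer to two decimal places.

12.22 wt%

M((Na0.29K0.71)AlSi3O8) = 273.656 g/mol; M(K2O) = 94.195 g/mol.
Moles K2O per formula unit = 0.71 K ÷ 2 = 0.3550.
K2O fraction = (0.3550 × 94.195) / 273.656 = 33.439/273.656 = 0.1222.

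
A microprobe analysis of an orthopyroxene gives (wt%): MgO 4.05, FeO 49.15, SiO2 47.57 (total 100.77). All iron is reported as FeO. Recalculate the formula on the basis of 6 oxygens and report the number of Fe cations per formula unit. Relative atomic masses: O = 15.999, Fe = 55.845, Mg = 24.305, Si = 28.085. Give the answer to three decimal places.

1.733 Fe apfu

MgO: 4.05/40.304 = 0.10049 mol → 0.10049 mol Mg, 0.10049 mol O.
FeO: 49.15/71.844 = 0.68412 mol → 0.68412 mol Fe, 0.68412 mol O.
SiO2: 47.57/60.083 = 0.79174 mol → 0.79174 mol Si, 1.58348 mol O.
Total oxygen = 2.36809 mol. Normalization factor = 6/2.36809 = 2.53369.
Fe per 6 O = 0.68412 × 2.53369 = 1.733.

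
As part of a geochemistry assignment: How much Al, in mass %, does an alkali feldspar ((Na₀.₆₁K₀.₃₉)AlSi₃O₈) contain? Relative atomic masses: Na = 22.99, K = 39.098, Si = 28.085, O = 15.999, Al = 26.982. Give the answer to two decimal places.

10.05 mass %

Formula mass = 0.61·22.99 + 0.39·39.098 + 1·26.982 + 3·28.085 + 8·15.999 = 268.501 g/mol, of which 26.982 g is Al.
So Al makes up 26.982/268.501 = 0.1005 of the mass, i.e. 10.05%.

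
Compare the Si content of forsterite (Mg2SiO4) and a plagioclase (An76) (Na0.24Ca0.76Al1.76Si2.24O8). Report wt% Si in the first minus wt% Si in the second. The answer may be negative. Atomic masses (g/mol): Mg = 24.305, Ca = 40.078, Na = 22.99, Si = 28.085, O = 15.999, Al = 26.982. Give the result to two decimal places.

Si in Mg2SiO4: molar mass 140.691 g/mol; 1×28.085 = 28.085 g → 19.96 wt%.
Si in Na0.24Ca0.76Al1.76Si2.24O8: molar mass 274.368 g/mol; 2.24×28.085 = 62.910 g → 22.93 wt%.
Difference = 19.96 − 22.93 = -2.97 percentage points.

-2.97 percentage points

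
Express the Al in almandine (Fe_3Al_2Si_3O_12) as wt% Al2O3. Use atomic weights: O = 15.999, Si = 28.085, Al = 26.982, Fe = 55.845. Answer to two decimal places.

Molar mass of Fe_3Al_2Si_3O_12 = 3*55.845 + 2*26.982 + 3*28.085 + 12*15.999 = 497.742 g/mol.
Each formula unit contains 2 Al, equivalent to 2/2 = 1.0000 mol Al2O3.
M(Al2O3) = 2×26.982 + 3×15.999 = 101.961 g/mol.
Mass of Al2O3 per formula unit = 1.0000 × 101.961 = 101.961 g.
Al2O3 wt% = 101.961 / 497.742 × 100 = 20.48%.

20.48 wt%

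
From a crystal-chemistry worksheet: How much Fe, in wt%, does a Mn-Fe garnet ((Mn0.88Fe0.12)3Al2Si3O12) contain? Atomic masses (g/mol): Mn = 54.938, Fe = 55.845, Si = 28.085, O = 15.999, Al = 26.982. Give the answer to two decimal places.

4.06 wt%

Molar mass of (Mn0.88Fe0.12)3Al2Si3O12: 2.64*54.938 + 0.36*55.845 + 2*26.982 + 3*28.085 + 12*15.999 = 495.348 g/mol.
Mass of Fe per formula unit: 0.36 × 55.845 = 20.104 g.
Weight fraction Fe = 20.104 / 495.348 = 0.0406.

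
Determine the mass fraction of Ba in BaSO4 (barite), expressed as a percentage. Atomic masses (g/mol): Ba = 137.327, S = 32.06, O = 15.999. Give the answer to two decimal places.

58.84 wt%

Formula mass = 1*137.327 + 1*32.06 + 4*15.999 = 233.383 g/mol, of which 137.327 g is Ba.
So Ba makes up 137.327/233.383 = 0.5884 of the mass, i.e. 58.84%.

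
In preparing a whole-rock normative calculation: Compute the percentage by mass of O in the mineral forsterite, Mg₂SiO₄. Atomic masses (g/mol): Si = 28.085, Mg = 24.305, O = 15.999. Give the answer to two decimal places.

45.49 wt%

M(Mg₂SiO₄) = 140.691 g/mol.
O contributes 4 × 15.999 = 63.996 g per mole.
63.996/140.691 = 0.4549 → 45.49%.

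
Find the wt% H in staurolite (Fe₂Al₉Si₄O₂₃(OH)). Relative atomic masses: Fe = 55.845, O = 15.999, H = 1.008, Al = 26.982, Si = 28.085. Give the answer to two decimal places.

0.12 weight percent

Formula mass = 2*55.845 + 9*26.982 + 4*28.085 + 24*15.999 + 1*1.008 = 851.852 g/mol, of which 1.008 g is H.
So H makes up 1.008/851.852 = 0.0012 of the mass, i.e. 0.12%.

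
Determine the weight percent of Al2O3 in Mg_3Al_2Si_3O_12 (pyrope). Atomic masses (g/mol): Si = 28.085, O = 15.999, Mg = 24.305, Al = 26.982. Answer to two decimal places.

25.29 wt%

Formula mass = 403.122 g/mol.
2 Al → 1.0000 mol Al2O3 per formula unit; M(Al2O3) = 101.961, so Al2O3 mass = 101.961 g.
101.961/403.122 × 100 = 25.29 wt%.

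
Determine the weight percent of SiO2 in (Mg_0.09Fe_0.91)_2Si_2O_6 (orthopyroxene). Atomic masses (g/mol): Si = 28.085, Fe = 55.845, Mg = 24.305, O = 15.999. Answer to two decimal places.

46.54 wt%

Formula mass = 258.177 g/mol.
2 Si → 2.0000 mol SiO2 per formula unit; M(SiO2) = 60.083, so SiO2 mass = 120.166 g.
120.166/258.177 × 100 = 46.54 wt%.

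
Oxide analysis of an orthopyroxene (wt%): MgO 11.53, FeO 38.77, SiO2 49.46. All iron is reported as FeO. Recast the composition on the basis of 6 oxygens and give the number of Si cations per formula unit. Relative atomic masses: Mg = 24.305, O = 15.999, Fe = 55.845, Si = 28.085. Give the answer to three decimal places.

1.998 Si apfu

MgO: 11.53/40.304 = 0.28608 mol → 0.28608 mol Mg, 0.28608 mol O.
FeO: 38.77/71.844 = 0.53964 mol → 0.53964 mol Fe, 0.53964 mol O.
SiO2: 49.46/60.083 = 0.82319 mol → 0.82319 mol Si, 1.64638 mol O.
Total oxygen = 2.47210 mol. Normalization factor = 6/2.47210 = 2.42709.
Si per 6 O = 0.82319 × 2.42709 = 1.998.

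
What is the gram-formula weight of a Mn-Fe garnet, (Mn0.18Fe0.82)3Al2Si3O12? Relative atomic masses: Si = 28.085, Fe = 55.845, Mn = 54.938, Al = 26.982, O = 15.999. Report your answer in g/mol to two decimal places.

497.25 g/mol

Mn: 0.54 × 54.938 = 29.6665
Fe: 2.46 × 55.845 = 137.3787
Al: 2 × 26.982 = 53.9640
Si: 3 × 28.085 = 84.2550
O: 12 × 15.999 = 191.9880
Summing the contributions gives the formula mass.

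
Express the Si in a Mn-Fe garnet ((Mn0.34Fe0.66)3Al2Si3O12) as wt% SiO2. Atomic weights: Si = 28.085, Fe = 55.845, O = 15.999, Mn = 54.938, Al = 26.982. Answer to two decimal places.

36.28 wt%

Molar mass of (Mn0.34Fe0.66)3Al2Si3O12 = 1.02·54.938 + 1.98·55.845 + 2·26.982 + 3·28.085 + 12·15.999 = 496.817 g/mol.
Each formula unit contains 3 Si, equivalent to 3/1 = 3.0000 mol SiO2.
M(SiO2) = 1×28.085 + 2×15.999 = 60.083 g/mol.
Mass of SiO2 per formula unit = 3.0000 × 60.083 = 180.249 g.
SiO2 wt% = 180.249 / 496.817 × 100 = 36.28%.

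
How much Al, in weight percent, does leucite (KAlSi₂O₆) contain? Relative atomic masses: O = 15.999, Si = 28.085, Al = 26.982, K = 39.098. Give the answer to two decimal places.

Molar mass of KAlSi₂O₆: 1·39.098 + 1·26.982 + 2·28.085 + 6·15.999 = 218.244 g/mol.
Mass of Al per formula unit: 1 × 26.982 = 26.982 g.
Weight fraction Al = 26.982 / 218.244 = 0.1236.

12.36 weight percent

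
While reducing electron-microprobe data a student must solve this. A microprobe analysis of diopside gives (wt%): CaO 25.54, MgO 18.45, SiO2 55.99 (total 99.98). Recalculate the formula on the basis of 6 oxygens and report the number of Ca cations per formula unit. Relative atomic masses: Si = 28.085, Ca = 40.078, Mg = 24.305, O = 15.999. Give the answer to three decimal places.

0.984 Ca apfu

CaO: 25.54/56.077 = 0.45545 mol → 0.45545 mol Ca, 0.45545 mol O.
MgO: 18.45/40.304 = 0.45777 mol → 0.45777 mol Mg, 0.45777 mol O.
SiO2: 55.99/60.083 = 0.93188 mol → 0.93188 mol Si, 1.86376 mol O.
Total oxygen = 2.77698 mol. Normalization factor = 6/2.77698 = 2.16062.
Ca per 6 O = 0.45545 × 2.16062 = 0.984.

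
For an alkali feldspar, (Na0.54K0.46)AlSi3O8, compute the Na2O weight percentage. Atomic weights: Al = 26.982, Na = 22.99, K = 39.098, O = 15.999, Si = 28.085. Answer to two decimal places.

M((Na0.54K0.46)AlSi3O8) = 269.629 g/mol; M(Na2O) = 61.979 g/mol.
Moles Na2O per formula unit = 0.54 Na ÷ 2 = 0.2700.
Na2O fraction = (0.2700 × 61.979) / 269.629 = 16.734/269.629 = 0.0621.

6.21 wt%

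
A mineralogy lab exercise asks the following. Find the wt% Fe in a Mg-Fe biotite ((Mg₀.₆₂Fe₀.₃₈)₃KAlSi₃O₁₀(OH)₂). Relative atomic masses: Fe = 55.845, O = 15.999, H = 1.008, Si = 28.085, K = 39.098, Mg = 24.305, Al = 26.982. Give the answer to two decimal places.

Molar mass of (Mg₀.₆₂Fe₀.₃₈)₃KAlSi₃O₁₀(OH)₂: 1.86·24.305 + 1.14·55.845 + 1·39.098 + 1·26.982 + 3·28.085 + 12·15.999 + 2·1.008 = 453.210 g/mol.
Mass of Fe per formula unit: 1.14 × 55.845 = 63.663 g.
Weight fraction Fe = 63.663 / 453.210 = 0.1405.

14.05 mass %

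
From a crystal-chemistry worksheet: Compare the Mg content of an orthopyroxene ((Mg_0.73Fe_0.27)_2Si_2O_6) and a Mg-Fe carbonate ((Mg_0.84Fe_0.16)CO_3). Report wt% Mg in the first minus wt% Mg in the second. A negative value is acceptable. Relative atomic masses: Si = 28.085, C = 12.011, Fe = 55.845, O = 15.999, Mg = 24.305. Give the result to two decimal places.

Mg in (Mg_0.73Fe_0.27)_2Si_2O_6: molar mass 217.806 g/mol; 1.46×24.305 = 35.485 g → 16.29 wt%.
Mg in (Mg_0.84Fe_0.16)CO_3: molar mass 89.359 g/mol; 0.84×24.305 = 20.416 g → 22.85 wt%.
Difference = 16.29 − 22.85 = -6.56 percentage points.

-6.56 percentage points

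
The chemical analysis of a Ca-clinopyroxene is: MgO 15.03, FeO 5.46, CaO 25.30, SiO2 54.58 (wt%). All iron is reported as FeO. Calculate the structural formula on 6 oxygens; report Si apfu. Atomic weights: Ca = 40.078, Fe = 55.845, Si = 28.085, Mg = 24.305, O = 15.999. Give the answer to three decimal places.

2.006 Si apfu

15.03 wt% MgO ÷ 40.304 g/mol = 0.37292 mol, giving 0.37292 Mg and 0.37292 O.
5.46 wt% FeO ÷ 71.844 g/mol = 0.07600 mol, giving 0.07600 Fe and 0.07600 O.
25.30 wt% CaO ÷ 56.077 g/mol = 0.45117 mol, giving 0.45117 Ca and 0.45117 O.
54.58 wt% SiO2 ÷ 60.083 g/mol = 0.90841 mol, giving 0.90841 Si and 1.81682 O.
Oxygen sums to 2.71691; scaling by 6/2.71691 = 2.20839 puts the formula on 6 O.
Si: 0.90841 × 2.20839 = 2.006 atoms per formula unit.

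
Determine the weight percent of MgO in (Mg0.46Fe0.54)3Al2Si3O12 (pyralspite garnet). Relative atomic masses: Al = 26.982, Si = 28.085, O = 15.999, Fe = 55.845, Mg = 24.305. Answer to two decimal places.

M((Mg0.46Fe0.54)3Al2Si3O12) = 454.217 g/mol; M(MgO) = 40.304 g/mol.
Moles MgO per formula unit = 1.38 Mg ÷ 1 = 1.3800.
MgO fraction = (1.3800 × 40.304) / 454.217 = 55.620/454.217 = 0.1225.

12.25 wt%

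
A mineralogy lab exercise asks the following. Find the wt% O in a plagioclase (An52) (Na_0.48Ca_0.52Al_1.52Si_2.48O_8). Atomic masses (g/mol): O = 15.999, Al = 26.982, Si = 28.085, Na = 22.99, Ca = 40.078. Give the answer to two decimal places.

47.31 wt%

M(Na_0.48Ca_0.52Al_1.52Si_2.48O_8) = 270.531 g/mol.
O contributes 8 × 15.999 = 127.992 g per mole.
127.992/270.531 = 0.4731 → 47.31%.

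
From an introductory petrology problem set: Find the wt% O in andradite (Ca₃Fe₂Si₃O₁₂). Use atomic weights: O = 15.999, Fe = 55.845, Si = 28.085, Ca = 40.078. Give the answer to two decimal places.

37.78 mass %

Formula mass = 3*40.078 + 2*55.845 + 3*28.085 + 12*15.999 = 508.167 g/mol, of which 191.988 g is O.
So O makes up 191.988/508.167 = 0.3778 of the mass, i.e. 37.78%.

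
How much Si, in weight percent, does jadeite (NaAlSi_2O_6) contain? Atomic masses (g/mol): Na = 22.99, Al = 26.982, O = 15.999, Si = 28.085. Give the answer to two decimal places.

Formula mass = 1×22.99 + 1×26.982 + 2×28.085 + 6×15.999 = 202.136 g/mol, of which 56.170 g is Si.
So Si makes up 56.170/202.136 = 0.2779 of the mass, i.e. 27.79%.

27.79 weight percent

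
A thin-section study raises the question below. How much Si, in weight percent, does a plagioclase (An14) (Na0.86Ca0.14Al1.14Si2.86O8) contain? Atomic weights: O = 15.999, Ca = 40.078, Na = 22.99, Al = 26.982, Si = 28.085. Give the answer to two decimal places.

Formula mass = 0.86×22.99 + 0.14×40.078 + 1.14×26.982 + 2.86×28.085 + 8×15.999 = 264.457 g/mol, of which 80.323 g is Si.
So Si makes up 80.323/264.457 = 0.3037 of the mass, i.e. 30.37%.

30.37 weight percent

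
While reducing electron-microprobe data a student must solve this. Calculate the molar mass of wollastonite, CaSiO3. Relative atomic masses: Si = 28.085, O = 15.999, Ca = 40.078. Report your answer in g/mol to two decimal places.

116.16 g/mol

The formula mass is the sum 1·40.078 + 1·28.085 + 3·15.999.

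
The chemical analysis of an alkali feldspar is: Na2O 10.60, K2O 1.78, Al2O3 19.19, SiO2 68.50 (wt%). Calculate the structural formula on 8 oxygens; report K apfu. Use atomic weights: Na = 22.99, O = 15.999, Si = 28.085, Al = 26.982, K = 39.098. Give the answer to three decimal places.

0.100 K apfu

Na2O (M=61.979): mol = 0.17103; Na = 0.34206, O = 0.17103.
K2O (M=94.195): mol = 0.01890; K = 0.03780, O = 0.01890.
Al2O3 (M=101.961): mol = 0.18821; Al = 0.37642, O = 0.56463.
SiO2 (M=60.083): mol = 1.14009; Si = 1.14009, O = 2.28018.
ΣO = 3.03474; factor = 8/ΣO = 2.63614.
K apfu = 0.03780 × 2.63614 = 0.100.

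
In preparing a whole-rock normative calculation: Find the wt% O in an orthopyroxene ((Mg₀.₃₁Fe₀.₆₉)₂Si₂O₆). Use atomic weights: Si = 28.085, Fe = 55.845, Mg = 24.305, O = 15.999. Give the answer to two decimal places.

39.29 wt%

Molar mass of (Mg₀.₃₁Fe₀.₆₉)₂Si₂O₆: 0.62×24.305 + 1.38×55.845 + 2×28.085 + 6×15.999 = 244.299 g/mol.
Mass of O per formula unit: 6 × 15.999 = 95.994 g.
Weight fraction O = 95.994 / 244.299 = 0.3929.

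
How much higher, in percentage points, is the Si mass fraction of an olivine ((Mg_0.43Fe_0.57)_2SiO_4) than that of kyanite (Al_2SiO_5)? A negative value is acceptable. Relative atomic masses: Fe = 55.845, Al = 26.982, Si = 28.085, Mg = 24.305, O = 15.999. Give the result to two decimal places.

-1.43 percentage points

M((Mg_0.43Fe_0.57)_2SiO_4) = 176.647 g/mol, so wt% Si = 28.085/176.647 × 100 = 15.90%.
M(Al_2SiO_5) = 162.044 g/mol, so wt% Si = 28.085/162.044 × 100 = 17.33%.
15.90 − 17.33 = -1.43 pp.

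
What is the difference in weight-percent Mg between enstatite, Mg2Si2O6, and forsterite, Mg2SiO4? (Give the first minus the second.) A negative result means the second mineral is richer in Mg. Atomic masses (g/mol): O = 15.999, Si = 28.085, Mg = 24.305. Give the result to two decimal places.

M(Mg2Si2O6) = 200.774 g/mol, so wt% Mg = 48.610/200.774 × 100 = 24.21%.
M(Mg2SiO4) = 140.691 g/mol, so wt% Mg = 48.610/140.691 × 100 = 34.55%.
24.21 − 34.55 = -10.34 pp.

-10.34 percentage points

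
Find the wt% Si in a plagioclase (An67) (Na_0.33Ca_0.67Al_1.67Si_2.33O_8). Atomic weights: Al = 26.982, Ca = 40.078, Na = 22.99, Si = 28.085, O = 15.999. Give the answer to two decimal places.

23.98 mass %

Formula mass = 0.33×22.99 + 0.67×40.078 + 1.67×26.982 + 2.33×28.085 + 8×15.999 = 272.929 g/mol, of which 65.438 g is Si.
So Si makes up 65.438/272.929 = 0.2398 of the mass, i.e. 23.98%.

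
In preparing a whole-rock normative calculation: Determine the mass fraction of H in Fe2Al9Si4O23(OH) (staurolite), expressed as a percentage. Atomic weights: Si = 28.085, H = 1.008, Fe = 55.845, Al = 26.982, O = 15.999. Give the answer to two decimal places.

M(Fe2Al9Si4O23(OH)) = 851.852 g/mol.
H contributes 1 × 1.008 = 1.008 g per mole.
1.008/851.852 = 0.0012 → 0.12%.

0.12 mass %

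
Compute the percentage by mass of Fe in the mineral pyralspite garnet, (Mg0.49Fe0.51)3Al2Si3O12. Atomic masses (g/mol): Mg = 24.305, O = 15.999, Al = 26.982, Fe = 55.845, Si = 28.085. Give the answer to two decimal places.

Molar mass of (Mg0.49Fe0.51)3Al2Si3O12: 1.47·24.305 + 1.53·55.845 + 2·26.982 + 3·28.085 + 12·15.999 = 451.378 g/mol.
Mass of Fe per formula unit: 1.53 × 55.845 = 85.443 g.
Weight fraction Fe = 85.443 / 451.378 = 0.1893.

18.93 wt%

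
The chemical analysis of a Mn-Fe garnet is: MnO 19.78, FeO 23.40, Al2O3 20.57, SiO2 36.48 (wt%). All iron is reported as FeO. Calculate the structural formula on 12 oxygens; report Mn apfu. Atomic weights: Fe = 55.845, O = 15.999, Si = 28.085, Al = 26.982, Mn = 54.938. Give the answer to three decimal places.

1.380 Mn apfu

MnO: 19.78/70.937 = 0.27884 mol → 0.27884 mol Mn, 0.27884 mol O.
FeO: 23.40/71.844 = 0.32571 mol → 0.32571 mol Fe, 0.32571 mol O.
Al2O3: 20.57/101.961 = 0.20174 mol → 0.40348 mol Al, 0.60522 mol O.
SiO2: 36.48/60.083 = 0.60716 mol → 0.60716 mol Si, 1.21432 mol O.
Total oxygen = 2.42409 mol. Normalization factor = 12/2.42409 = 4.95031.
Mn per 12 O = 0.27884 × 4.95031 = 1.380.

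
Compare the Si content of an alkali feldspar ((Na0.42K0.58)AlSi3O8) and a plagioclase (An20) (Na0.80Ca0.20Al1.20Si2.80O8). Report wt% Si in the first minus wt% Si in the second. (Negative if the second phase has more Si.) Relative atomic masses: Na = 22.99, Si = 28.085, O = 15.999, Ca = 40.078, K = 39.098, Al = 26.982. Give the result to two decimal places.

1.40 percentage points

First mineral: 84.255 g Si in 271.562 g formula = 31.03 wt% Si.
Second mineral: 78.638 g Si in 265.416 g formula = 29.63 wt% Si.
31.03% − 29.63% gives a difference of 1.40 percentage points.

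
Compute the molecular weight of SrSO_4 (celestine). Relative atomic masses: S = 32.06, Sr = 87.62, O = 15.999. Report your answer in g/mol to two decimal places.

The formula mass is the sum 1*87.62 + 1*32.06 + 4*15.999.

183.68 g/mol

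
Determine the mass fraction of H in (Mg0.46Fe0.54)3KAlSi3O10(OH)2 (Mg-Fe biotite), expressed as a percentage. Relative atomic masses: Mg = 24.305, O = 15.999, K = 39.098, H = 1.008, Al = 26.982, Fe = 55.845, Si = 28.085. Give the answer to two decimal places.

0.43 wt%

Molar mass of (Mg0.46Fe0.54)3KAlSi3O10(OH)2: 1.38×24.305 + 1.62×55.845 + 1×39.098 + 1×26.982 + 3×28.085 + 12×15.999 + 2×1.008 = 468.349 g/mol.
Mass of H per formula unit: 2 × 1.008 = 2.016 g.
Weight fraction H = 2.016 / 468.349 = 0.0043.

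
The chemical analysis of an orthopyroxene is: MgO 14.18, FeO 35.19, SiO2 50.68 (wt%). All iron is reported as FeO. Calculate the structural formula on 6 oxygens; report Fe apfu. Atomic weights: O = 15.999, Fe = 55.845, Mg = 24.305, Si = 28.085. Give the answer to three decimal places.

MgO (M=40.304): mol = 0.35183; Mg = 0.35183, O = 0.35183.
FeO (M=71.844): mol = 0.48981; Fe = 0.48981, O = 0.48981.
SiO2 (M=60.083): mol = 0.84350; Si = 0.84350, O = 1.68700.
ΣO = 2.52864; factor = 6/ΣO = 2.37282.
Fe apfu = 0.48981 × 2.37282 = 1.162.

1.162 Fe apfu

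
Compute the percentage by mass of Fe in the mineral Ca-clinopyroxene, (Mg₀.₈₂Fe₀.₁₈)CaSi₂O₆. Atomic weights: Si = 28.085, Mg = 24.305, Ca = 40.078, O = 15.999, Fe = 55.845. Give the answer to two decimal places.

4.52 wt%

Formula mass = 0.82*24.305 + 0.18*55.845 + 1*40.078 + 2*28.085 + 6*15.999 = 222.224 g/mol, of which 10.052 g is Fe.
So Fe makes up 10.052/222.224 = 0.0452 of the mass, i.e. 4.52%.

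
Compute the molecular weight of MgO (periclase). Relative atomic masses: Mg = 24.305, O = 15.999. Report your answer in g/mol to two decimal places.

40.30 g/mol

The formula mass is the sum 1×24.305 + 1×15.999.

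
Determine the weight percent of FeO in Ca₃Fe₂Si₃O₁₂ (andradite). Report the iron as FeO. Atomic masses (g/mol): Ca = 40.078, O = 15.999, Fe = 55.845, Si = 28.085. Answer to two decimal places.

Formula mass = 508.167 g/mol.
2 Fe → 2.0000 mol FeO per formula unit; M(FeO) = 71.844, so FeO mass = 143.688 g.
143.688/508.167 × 100 = 28.28 wt%.

28.28 wt%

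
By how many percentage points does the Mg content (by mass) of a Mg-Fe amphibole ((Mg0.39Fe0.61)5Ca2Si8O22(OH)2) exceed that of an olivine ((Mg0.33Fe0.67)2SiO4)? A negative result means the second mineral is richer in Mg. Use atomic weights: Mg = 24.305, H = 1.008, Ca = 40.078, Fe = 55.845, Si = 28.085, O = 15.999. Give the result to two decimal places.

-3.55 percentage points

M((Mg0.39Fe0.61)5Ca2Si8O22(OH)2) = 908.550 g/mol, so wt% Mg = 47.395/908.550 × 100 = 5.22%.
M((Mg0.33Fe0.67)2SiO4) = 182.955 g/mol, so wt% Mg = 16.041/182.955 × 100 = 8.77%.
5.22 − 8.77 = -3.55 pp.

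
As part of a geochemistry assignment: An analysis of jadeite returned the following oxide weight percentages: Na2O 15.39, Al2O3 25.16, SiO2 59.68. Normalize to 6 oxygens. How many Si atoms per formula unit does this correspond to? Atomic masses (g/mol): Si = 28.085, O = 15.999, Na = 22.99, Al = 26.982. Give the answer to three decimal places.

Na2O: 15.39/61.979 = 0.24831 mol → 0.49662 mol Na, 0.24831 mol O.
Al2O3: 25.16/101.961 = 0.24676 mol → 0.49352 mol Al, 0.74028 mol O.
SiO2: 59.68/60.083 = 0.99329 mol → 0.99329 mol Si, 1.98658 mol O.
Total oxygen = 2.97517 mol. Normalization factor = 6/2.97517 = 2.01669.
Si per 6 O = 0.99329 × 2.01669 = 2.003.

2.003 Si apfu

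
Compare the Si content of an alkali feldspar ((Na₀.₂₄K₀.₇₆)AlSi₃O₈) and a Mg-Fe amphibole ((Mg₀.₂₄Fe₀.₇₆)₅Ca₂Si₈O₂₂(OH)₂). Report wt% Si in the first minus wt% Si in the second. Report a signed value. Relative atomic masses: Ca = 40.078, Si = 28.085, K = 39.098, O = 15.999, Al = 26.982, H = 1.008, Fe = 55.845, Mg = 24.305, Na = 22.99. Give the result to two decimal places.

6.60 percentage points

Si in (Na₀.₂₄K₀.₇₆)AlSi₃O₈: molar mass 274.461 g/mol; 3×28.085 = 84.255 g → 30.70 wt%.
Si in (Mg₀.₂₄Fe₀.₇₆)₅Ca₂Si₈O₂₂(OH)₂: molar mass 932.205 g/mol; 8×28.085 = 224.680 g → 24.10 wt%.
Difference = 30.70 − 24.10 = 6.60 percentage points.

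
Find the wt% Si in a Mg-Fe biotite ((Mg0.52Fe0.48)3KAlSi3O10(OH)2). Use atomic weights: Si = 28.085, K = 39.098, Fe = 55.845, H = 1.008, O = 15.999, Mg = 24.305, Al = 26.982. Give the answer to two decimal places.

Molar mass of (Mg0.52Fe0.48)3KAlSi3O10(OH)2: 1.56*24.305 + 1.44*55.845 + 1*39.098 + 1*26.982 + 3*28.085 + 12*15.999 + 2*1.008 = 462.672 g/mol.
Mass of Si per formula unit: 3 × 28.085 = 84.255 g.
Weight fraction Si = 84.255 / 462.672 = 0.1821.

18.21 weight percent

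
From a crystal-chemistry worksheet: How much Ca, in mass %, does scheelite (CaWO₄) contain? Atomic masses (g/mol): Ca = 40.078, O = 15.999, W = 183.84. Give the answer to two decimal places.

13.92 mass %

Molar mass of CaWO₄: 1·40.078 + 1·183.84 + 4·15.999 = 287.914 g/mol.
Mass of Ca per formula unit: 1 × 40.078 = 40.078 g.
Weight fraction Ca = 40.078 / 287.914 = 0.1392.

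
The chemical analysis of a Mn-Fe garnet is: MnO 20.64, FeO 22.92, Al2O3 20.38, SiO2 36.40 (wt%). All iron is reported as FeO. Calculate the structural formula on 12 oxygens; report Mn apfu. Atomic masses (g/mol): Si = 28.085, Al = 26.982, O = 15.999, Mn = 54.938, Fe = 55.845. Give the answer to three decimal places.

1.442 Mn apfu

MnO (M=70.937): mol = 0.29096; Mn = 0.29096, O = 0.29096.
FeO (M=71.844): mol = 0.31902; Fe = 0.31902, O = 0.31902.
Al2O3 (M=101.961): mol = 0.19988; Al = 0.39976, O = 0.59964.
SiO2 (M=60.083): mol = 0.60583; Si = 0.60583, O = 1.21166.
ΣO = 2.42128; factor = 12/ΣO = 4.95606.
Mn apfu = 0.29096 × 4.95606 = 1.442.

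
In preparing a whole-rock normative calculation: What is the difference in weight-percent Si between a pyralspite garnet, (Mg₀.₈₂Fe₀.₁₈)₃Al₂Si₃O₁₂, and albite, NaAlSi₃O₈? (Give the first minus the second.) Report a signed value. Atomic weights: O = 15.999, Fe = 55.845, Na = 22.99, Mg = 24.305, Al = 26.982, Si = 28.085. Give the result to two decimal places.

Si in (Mg₀.₈₂Fe₀.₁₈)₃Al₂Si₃O₁₂: molar mass 420.154 g/mol; 3×28.085 = 84.255 g → 20.05 wt%.
Si in NaAlSi₃O₈: molar mass 262.219 g/mol; 3×28.085 = 84.255 g → 32.13 wt%.
Difference = 20.05 − 32.13 = -12.08 percentage points.

-12.08 percentage points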